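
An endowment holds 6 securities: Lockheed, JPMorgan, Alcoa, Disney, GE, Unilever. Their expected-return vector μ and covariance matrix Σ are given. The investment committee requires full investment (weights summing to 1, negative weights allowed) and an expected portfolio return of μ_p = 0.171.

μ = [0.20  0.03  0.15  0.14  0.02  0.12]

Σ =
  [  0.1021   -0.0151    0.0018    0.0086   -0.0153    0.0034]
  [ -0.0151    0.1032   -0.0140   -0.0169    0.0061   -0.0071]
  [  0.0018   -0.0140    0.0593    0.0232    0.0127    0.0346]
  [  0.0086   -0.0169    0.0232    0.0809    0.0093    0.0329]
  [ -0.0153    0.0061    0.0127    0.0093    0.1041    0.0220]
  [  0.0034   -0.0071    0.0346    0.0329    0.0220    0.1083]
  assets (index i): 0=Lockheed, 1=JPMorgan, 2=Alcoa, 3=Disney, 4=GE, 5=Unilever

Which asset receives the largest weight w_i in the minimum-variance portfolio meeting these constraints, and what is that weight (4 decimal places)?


Alcoa (0.4412)

p=Σ⁻¹μ = [1.9906  1.0647  2.2597  1.0635  0.0384  0.0625]
q=Σ⁻¹𝟙 = [12.0796  14.4205  14.2288  8.6937  7.8069  1.0270]
a=μᵀp=0.926167  b=𝟙ᵀp=6.479352  c=𝟙ᵀq=58.256558  D=ac−b²=11.973274
λ₁=(c·0.171−b)/D = (58.256558·0.171−6.479352)/11.973274 = 0.290858
λ₂=(a−b·0.171)/D = (0.926167−6.479352·0.171)/11.973274 = -0.015184
w* = 0.290858·p + -0.015184·q:
  w_0 = 0.290858·1.9906 + -0.015184·12.0796 = 0.3956  (Lockheed)
  w_1 = 0.290858·1.0647 + -0.015184·14.4205 = 0.0907  (JPMorgan)
  w_2 = 0.290858·2.2597 + -0.015184·14.2288 = 0.4412  (Alcoa)
  w_3 = 0.290858·1.0635 + -0.015184·8.6937 = 0.1773  (Disney)
  w_4 = 0.290858·0.0384 + -0.015184·7.8069 = -0.1074  (GE)
  w_5 = 0.290858·0.0625 + -0.015184·1.0270 = 0.0026  (Unilever)
Σw_i=1.0000  μᵀw=0.1710
σ²=wᵀΣw=λ₁·μ_p+λ₂ = 0.290858·0.171 + -0.015184 = 0.034553 ≈ 0.0346


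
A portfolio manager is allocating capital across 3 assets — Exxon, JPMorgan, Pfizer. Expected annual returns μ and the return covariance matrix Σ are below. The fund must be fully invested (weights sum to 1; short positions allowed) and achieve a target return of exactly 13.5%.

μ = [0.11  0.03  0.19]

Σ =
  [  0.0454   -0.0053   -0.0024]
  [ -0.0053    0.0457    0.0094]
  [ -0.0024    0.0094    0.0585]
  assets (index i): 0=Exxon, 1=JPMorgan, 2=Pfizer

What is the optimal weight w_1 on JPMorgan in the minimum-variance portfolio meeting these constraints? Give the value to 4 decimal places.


0.1342

g=Σ⁻¹μ = [2.6307  0.2806  3.3107]
h=Σ⁻¹𝟙 = [25.3461  21.8123  14.6290]
a=μᵀg=0.926826  b=𝟙ᵀg=6.221950  c=𝟙ᵀh=61.787417  D=ac−b²=18.553495
λ₁=(c·0.135−b)/D = (61.787417·0.135−6.221950)/18.553495 = 0.114229
λ₂=(a−b·0.135)/D = (0.926826−6.221950·0.135)/18.553495 = 0.004682
w* = 0.114229·g + 0.004682·h:
  w_0 = 0.114229·2.6307 + 0.004682·25.3461 = 0.4192  (Exxon)
  w_1 = 0.114229·0.2806 + 0.004682·21.8123 = 0.1342  (JPMorgan)
  w_2 = 0.114229·3.3107 + 0.004682·14.6290 = 0.4467  (Pfizer)
Σw_i=1.0000  μᵀw=0.1350
σ²=wᵀΣw=λ₁·μ_p+λ₂ = 0.114229·0.135 + 0.004682 = 0.020103 ≈ 0.0201


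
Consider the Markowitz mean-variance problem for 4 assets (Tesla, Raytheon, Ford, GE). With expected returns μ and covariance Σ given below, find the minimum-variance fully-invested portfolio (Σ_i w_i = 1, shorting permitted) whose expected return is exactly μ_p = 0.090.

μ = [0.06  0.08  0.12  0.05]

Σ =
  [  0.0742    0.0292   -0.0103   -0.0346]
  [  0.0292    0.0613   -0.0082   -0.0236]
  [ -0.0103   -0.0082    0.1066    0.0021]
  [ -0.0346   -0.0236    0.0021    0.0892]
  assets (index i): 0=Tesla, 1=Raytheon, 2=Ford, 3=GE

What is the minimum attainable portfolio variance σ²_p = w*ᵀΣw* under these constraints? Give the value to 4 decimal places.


0.0235

u=Σ⁻¹μ = [1.0145  1.5064  1.3136  1.3217]
v=Σ⁻¹𝟙 = [18.8609  17.7844  12.1192  22.9467]
a=μᵀu=0.405087  b=𝟙ᵀu=5.156052  c=𝟙ᵀv=71.711287  D=ac−b²=2.464473
λ₁=(c·0.090−b)/D = (71.711287·0.090−5.156052)/2.464473 = 0.526670
λ₂=(a−b·0.090)/D = (0.405087−5.156052·0.090)/2.464473 = -0.023923
w* = 0.526670·u + -0.023923·v:
  w_0 = 0.526670·1.0145 + -0.023923·18.8609 = 0.0831  (Tesla)
  w_1 = 0.526670·1.5064 + -0.023923·17.7844 = 0.3679  (Raytheon)
  w_2 = 0.526670·1.3136 + -0.023923·12.1192 = 0.4019  (Ford)
  w_3 = 0.526670·1.3217 + -0.023923·22.9467 = 0.1471  (GE)
Σw_i=1.0000  μᵀw=0.0900
σ²=wᵀΣw=λ₁·μ_p+λ₂ = 0.526670·0.090 + -0.023923 = 0.023477 ≈ 0.0235


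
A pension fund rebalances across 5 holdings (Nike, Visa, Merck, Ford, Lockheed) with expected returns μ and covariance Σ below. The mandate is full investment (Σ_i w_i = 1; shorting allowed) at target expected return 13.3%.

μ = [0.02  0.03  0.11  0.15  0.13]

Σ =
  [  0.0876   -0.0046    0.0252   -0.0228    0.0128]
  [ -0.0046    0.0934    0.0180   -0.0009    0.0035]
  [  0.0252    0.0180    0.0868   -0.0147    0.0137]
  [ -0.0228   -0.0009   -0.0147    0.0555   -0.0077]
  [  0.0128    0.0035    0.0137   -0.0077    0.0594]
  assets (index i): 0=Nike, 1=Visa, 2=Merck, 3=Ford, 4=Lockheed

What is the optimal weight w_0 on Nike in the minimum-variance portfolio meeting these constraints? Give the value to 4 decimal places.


g=Σ⁻¹μ = [0.4299  0.0256  1.3867  3.5572  2.2357]
h=Σ⁻¹𝟙 = [14.9375  9.6858  7.6237  28.4077  14.9696]
a=μᵀg=0.986125  b=𝟙ᵀg=7.635134  c=𝟙ᵀh=75.624312  D=ac−b²=16.279739
λ₁=(c·0.133−b)/D = (75.624312·0.133−7.635134)/16.279739 = 0.148829
λ₂=(a−b·0.133)/D = (0.986125−7.635134·0.133)/16.279739 = -0.001803
w* = 0.148829·g + -0.001803·h:
  w_0 = 0.148829·0.4299 + -0.001803·14.9375 = 0.0371  (Nike)
  w_1 = 0.148829·0.0256 + -0.001803·9.6858 = -0.0136  (Visa)
  w_2 = 0.148829·1.3867 + -0.001803·7.6237 = 0.1926  (Merck)
  w_3 = 0.148829·3.5572 + -0.001803·28.4077 = 0.4782  (Ford)
  w_4 = 0.148829·2.2357 + -0.001803·14.9696 = 0.3057  (Lockheed)
Σw_i=1.0000  μᵀw=0.1330
σ²=wᵀΣw=λ₁·μ_p+λ₂ = 0.148829·0.133 + -0.001803 = 0.017992 ≈ 0.0180

0.0371


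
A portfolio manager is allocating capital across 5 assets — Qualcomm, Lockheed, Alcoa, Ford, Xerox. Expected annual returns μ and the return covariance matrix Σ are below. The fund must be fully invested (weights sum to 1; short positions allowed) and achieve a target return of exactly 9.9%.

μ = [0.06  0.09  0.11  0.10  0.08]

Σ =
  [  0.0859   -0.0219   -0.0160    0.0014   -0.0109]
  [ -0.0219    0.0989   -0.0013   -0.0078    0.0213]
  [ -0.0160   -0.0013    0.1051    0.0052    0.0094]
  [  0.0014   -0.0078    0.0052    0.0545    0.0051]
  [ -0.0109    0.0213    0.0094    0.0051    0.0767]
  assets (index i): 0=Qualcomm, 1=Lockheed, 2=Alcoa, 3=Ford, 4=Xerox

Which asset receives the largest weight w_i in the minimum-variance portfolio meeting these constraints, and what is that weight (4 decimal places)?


u=Σ⁻¹μ = [1.2642  1.2117  1.1081  1.8111  0.6300]
v=Σ⁻¹𝟙 = [18.0032  13.6511  10.7045  17.9483  9.3000]
a=μᵀu=0.538307  b=𝟙ᵀu=6.025112  c=𝟙ᵀv=69.607047  D=ac−b²=1.168008
λ₁=(c·0.099−b)/D = (69.607047·0.099−6.025112)/1.168008 = 0.741420
λ₂=(a−b·0.099)/D = (0.538307−6.025112·0.099)/1.168008 = -0.049810
w* = 0.741420·u + -0.049810·v:
  w_0 = 0.741420·1.2642 + -0.049810·18.0032 = 0.0406  (Qualcomm)
  w_1 = 0.741420·1.2117 + -0.049810·13.6511 = 0.2184  (Lockheed)
  w_2 = 0.741420·1.1081 + -0.049810·10.7045 = 0.2884  (Alcoa)
  w_3 = 0.741420·1.8111 + -0.049810·17.9483 = 0.4488  (Ford)
  w_4 = 0.741420·0.6300 + -0.049810·9.3000 = 0.0038  (Xerox)
Σw_i=1.0000  μᵀw=0.0990
σ²=wᵀΣw=λ₁·μ_p+λ₂ = 0.741420·0.099 + -0.049810 = 0.023590 ≈ 0.0236

Ford (0.4488)


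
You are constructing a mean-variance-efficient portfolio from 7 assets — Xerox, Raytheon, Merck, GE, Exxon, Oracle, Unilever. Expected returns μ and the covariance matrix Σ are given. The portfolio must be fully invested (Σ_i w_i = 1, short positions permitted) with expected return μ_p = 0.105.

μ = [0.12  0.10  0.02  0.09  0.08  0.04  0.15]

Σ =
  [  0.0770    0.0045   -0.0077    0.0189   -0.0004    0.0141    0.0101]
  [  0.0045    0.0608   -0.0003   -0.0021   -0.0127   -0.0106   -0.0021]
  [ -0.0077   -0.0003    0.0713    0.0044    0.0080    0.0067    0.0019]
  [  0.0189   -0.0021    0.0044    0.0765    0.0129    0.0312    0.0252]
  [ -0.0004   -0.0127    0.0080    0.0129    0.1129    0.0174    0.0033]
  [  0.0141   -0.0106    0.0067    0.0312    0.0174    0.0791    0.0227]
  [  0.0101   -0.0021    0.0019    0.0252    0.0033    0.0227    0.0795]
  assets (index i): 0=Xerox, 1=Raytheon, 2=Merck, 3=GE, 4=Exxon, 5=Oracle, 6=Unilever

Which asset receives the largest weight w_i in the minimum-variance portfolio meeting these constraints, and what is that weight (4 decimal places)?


u=Σ⁻¹μ = [1.2433  1.7477  0.2906  0.3176  0.8506  -0.3127  1.7214]
v=Σ⁻¹𝟙 = [10.0760  19.1014  13.1830  3.5155  8.4331  6.7217  8.1043]
a=μᵀu=0.672110  b=𝟙ᵀu=5.858488  c=𝟙ᵀv=69.135136  D=ac−b²=12.144550
λ₁=(c·0.105−b)/D = (69.135136·0.105−5.858488)/12.144550 = 0.115336
λ₂=(a−b·0.105)/D = (0.672110−5.858488·0.105)/12.144550 = 0.004691
w* = 0.115336·u + 0.004691·v:
  w_0 = 0.115336·1.2433 + 0.004691·10.0760 = 0.1907  (Xerox)
  w_1 = 0.115336·1.7477 + 0.004691·19.1014 = 0.2912  (Raytheon)
  w_2 = 0.115336·0.2906 + 0.004691·13.1830 = 0.0954  (Merck)
  w_3 = 0.115336·0.3176 + 0.004691·3.5155 = 0.0531  (GE)
  w_4 = 0.115336·0.8506 + 0.004691·8.4331 = 0.1377  (Exxon)
  w_5 = 0.115336·-0.3127 + 0.004691·6.7217 = -0.0045  (Oracle)
  w_6 = 0.115336·1.7214 + 0.004691·8.1043 = 0.2366  (Unilever)
Σw_i=1.0000  μᵀw=0.1050
σ²=wᵀΣw=λ₁·μ_p+λ₂ = 0.115336·0.105 + 0.004691 = 0.016801 ≈ 0.0168

Raytheon (0.2912)


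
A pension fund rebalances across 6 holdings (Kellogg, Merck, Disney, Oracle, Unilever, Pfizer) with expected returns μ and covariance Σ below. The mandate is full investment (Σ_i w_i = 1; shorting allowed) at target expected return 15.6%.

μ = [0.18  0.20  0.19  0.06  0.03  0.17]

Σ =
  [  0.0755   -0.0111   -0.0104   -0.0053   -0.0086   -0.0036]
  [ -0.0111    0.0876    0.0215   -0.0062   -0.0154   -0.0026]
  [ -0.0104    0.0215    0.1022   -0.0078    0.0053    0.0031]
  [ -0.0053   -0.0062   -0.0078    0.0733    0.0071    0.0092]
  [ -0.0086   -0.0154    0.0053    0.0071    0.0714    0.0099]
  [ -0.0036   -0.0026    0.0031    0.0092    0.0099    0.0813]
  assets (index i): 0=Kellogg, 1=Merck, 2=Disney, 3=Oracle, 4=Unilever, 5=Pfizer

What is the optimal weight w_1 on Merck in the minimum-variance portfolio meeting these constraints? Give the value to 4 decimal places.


0.2184

u=Σ⁻¹μ = [3.2606  2.5870  1.6253  1.1086  0.8591  2.0261]
v=Σ⁻¹𝟙 = [20.1354  16.1215  8.4013  14.5372  16.4892  9.7340]
a=μᵀu=1.849833  b=𝟙ᵀu=11.466611  c=𝟙ᵀv=85.418590  D=ac−b²=26.526934
λ₁=(c·0.156−b)/D = (85.418590·0.156−11.466611)/26.526934 = 0.070068
λ₂=(a−b·0.156)/D = (1.849833−11.466611·0.156)/26.526934 = 0.002301
w* = 0.070068·u + 0.002301·v:
  w_0 = 0.070068·3.2606 + 0.002301·20.1354 = 0.2748  (Kellogg)
  w_1 = 0.070068·2.5870 + 0.002301·16.1215 = 0.2184  (Merck)
  w_2 = 0.070068·1.6253 + 0.002301·8.4013 = 0.1332  (Disney)
  w_3 = 0.070068·1.1086 + 0.002301·14.5372 = 0.1111  (Oracle)
  w_4 = 0.070068·0.8591 + 0.002301·16.4892 = 0.0981  (Unilever)
  w_5 = 0.070068·2.0261 + 0.002301·9.7340 = 0.1644  (Pfizer)
Σw_i=1.0000  μᵀw=0.1560
σ²=wᵀΣw=λ₁·μ_p+λ₂ = 0.070068·0.156 + 0.002301 = 0.013232 ≈ 0.0132


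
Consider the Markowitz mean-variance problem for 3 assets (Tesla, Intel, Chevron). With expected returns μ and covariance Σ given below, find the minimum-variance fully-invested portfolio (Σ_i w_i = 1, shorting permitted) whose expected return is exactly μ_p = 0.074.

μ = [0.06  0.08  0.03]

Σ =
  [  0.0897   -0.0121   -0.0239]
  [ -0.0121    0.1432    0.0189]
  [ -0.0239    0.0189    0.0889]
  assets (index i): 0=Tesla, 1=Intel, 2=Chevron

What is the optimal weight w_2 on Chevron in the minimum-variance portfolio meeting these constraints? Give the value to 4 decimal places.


p=Σ⁻¹μ = [0.8656  0.5726  0.4484]
q=Σ⁻¹𝟙 = [15.7807  6.4532  14.1192]
a=μᵀp=0.111200  b=𝟙ᵀp=1.886673  c=𝟙ᵀq=36.353079  D=ac−b²=0.482914
λ₁=(c·0.074−b)/D = (36.353079·0.074−1.886673)/0.482914 = 1.663764
λ₂=(a−b·0.074)/D = (0.111200−1.886673·0.074)/0.482914 = -0.058839
w* = 1.663764·p + -0.058839·q:
  w_0 = 1.663764·0.8656 + -0.058839·15.7807 = 0.5117  (Tesla)
  w_1 = 1.663764·0.5726 + -0.058839·6.4532 = 0.5730  (Intel)
  w_2 = 1.663764·0.4484 + -0.058839·14.1192 = -0.0847  (Chevron)
Σw_i=1.0000  μᵀw=0.0740
σ²=wᵀΣw=λ₁·μ_p+λ₂ = 1.663764·0.074 + -0.058839 = 0.064280 ≈ 0.0643

-0.0847


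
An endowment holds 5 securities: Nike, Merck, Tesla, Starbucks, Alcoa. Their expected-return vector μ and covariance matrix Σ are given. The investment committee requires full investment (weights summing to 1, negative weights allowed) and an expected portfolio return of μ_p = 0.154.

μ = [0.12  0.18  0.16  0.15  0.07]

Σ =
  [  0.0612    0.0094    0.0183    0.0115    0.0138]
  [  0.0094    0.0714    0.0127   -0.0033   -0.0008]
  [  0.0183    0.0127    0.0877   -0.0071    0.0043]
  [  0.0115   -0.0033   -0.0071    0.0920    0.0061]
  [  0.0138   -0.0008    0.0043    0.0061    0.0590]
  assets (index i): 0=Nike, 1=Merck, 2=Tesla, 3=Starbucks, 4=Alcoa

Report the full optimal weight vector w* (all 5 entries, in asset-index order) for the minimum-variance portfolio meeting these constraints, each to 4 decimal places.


x=Σ⁻¹μ = [0.6878  2.2588  1.4522  1.6861  0.7760]
y=Σ⁻¹𝟙 = [6.9409  12.2355  8.3271  10.1662  13.8336]
a=μᵀx=1.028709  b=𝟙ᵀx=6.860929  c=𝟙ᵀy=51.503393  D=ac−b²=5.909666
λ₁=(c·0.154−b)/D = (51.503393·0.154−6.860929)/5.909666 = 0.181160
λ₂=(a−b·0.154)/D = (1.028709−6.860929·0.154)/5.909666 = -0.004717
w* = 0.181160·x + -0.004717·y:
  w_0 = 0.181160·0.6878 + -0.004717·6.9409 = 0.0919  (Nike)
  w_1 = 0.181160·2.2588 + -0.004717·12.2355 = 0.3515  (Merck)
  w_2 = 0.181160·1.4522 + -0.004717·8.3271 = 0.2238  (Tesla)
  w_3 = 0.181160·1.6861 + -0.004717·10.1662 = 0.2575  (Starbucks)
  w_4 = 0.181160·0.7760 + -0.004717·13.8336 = 0.0753  (Alcoa)
Σw_i=1.0000  μᵀw=0.1540
σ²=wᵀΣw=λ₁·μ_p+λ₂ = 0.181160·0.154 + -0.004717 = 0.023182 ≈ 0.0232

0.0919  0.3515  0.2238  0.2575  0.0753


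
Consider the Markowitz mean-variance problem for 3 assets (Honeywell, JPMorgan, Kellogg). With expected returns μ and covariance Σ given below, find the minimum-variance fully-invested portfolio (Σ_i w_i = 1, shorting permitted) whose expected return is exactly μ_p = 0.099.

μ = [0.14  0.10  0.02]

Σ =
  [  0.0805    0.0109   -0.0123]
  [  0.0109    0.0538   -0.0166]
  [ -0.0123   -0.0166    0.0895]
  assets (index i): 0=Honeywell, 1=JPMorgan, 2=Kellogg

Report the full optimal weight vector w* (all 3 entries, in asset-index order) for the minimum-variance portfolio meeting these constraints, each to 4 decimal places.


0.3749  0.4252  0.1999

x=Σ⁻¹μ = [1.6178  1.7698  0.7740]
y=Σ⁻¹𝟙 = [12.1015  21.3161  16.7899]
a=μᵀx=0.418948  b=𝟙ᵀx=4.161617  c=𝟙ᵀy=50.207485  D=ac−b²=3.715290
λ₁=(c·0.099−b)/D = (50.207485·0.099−4.161617)/3.715290 = 0.217728
λ₂=(a−b·0.099)/D = (0.418948−4.161617·0.099)/3.715290 = 0.001870
w* = 0.217728·x + 0.001870·y:
  w_0 = 0.217728·1.6178 + 0.001870·12.1015 = 0.3749  (Honeywell)
  w_1 = 0.217728·1.7698 + 0.001870·21.3161 = 0.4252  (JPMorgan)
  w_2 = 0.217728·0.7740 + 0.001870·16.7899 = 0.1999  (Kellogg)
Σw_i=1.0000  μᵀw=0.0990
σ²=wᵀΣw=λ₁·μ_p+λ₂ = 0.217728·0.099 + 0.001870 = 0.023425 ≈ 0.0234


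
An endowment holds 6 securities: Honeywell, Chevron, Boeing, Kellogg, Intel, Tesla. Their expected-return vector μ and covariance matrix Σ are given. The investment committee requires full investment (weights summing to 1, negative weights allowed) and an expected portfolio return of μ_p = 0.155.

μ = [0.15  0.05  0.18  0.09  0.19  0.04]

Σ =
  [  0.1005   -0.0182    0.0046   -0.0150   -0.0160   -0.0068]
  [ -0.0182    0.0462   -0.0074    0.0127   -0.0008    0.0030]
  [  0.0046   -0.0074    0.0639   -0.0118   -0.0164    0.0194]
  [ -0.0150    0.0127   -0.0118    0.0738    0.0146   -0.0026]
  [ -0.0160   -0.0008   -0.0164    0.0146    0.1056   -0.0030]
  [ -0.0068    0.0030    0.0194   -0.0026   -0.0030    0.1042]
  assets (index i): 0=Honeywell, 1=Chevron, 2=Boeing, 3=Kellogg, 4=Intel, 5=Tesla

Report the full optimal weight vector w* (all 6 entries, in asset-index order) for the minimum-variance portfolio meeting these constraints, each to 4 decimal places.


0.1929  0.1430  0.3627  0.1070  0.2415  -0.0471

g=Σ⁻¹μ = [2.3404  2.2926  3.8776  1.4063  2.5750  -0.1421]
h=Σ⁻¹𝟙 = [18.8687  28.7014  21.7018  13.3304  14.2638  6.7048]
a=μᵀg=1.773789  b=𝟙ᵀg=12.349768  c=𝟙ᵀh=103.571009  D=ac−b²=31.196365
λ₁=(c·0.155−b)/D = (103.571009·0.155−12.349768)/31.196365 = 0.118723
λ₂=(a−b·0.155)/D = (1.773789−12.349768·0.155)/31.196365 = -0.004501
w* = 0.118723·g + -0.004501·h:
  w_0 = 0.118723·2.3404 + -0.004501·18.8687 = 0.1929  (Honeywell)
  w_1 = 0.118723·2.2926 + -0.004501·28.7014 = 0.1430  (Chevron)
  w_2 = 0.118723·3.8776 + -0.004501·21.7018 = 0.3627  (Boeing)
  w_3 = 0.118723·1.4063 + -0.004501·13.3304 = 0.1070  (Kellogg)
  w_4 = 0.118723·2.5750 + -0.004501·14.2638 = 0.2415  (Intel)
  w_5 = 0.118723·-0.1421 + -0.004501·6.7048 = -0.0471  (Tesla)
Σw_i=1.0000  μᵀw=0.1550
σ²=wᵀΣw=λ₁·μ_p+λ₂ = 0.118723·0.155 + -0.004501 = 0.013901 ≈ 0.0139


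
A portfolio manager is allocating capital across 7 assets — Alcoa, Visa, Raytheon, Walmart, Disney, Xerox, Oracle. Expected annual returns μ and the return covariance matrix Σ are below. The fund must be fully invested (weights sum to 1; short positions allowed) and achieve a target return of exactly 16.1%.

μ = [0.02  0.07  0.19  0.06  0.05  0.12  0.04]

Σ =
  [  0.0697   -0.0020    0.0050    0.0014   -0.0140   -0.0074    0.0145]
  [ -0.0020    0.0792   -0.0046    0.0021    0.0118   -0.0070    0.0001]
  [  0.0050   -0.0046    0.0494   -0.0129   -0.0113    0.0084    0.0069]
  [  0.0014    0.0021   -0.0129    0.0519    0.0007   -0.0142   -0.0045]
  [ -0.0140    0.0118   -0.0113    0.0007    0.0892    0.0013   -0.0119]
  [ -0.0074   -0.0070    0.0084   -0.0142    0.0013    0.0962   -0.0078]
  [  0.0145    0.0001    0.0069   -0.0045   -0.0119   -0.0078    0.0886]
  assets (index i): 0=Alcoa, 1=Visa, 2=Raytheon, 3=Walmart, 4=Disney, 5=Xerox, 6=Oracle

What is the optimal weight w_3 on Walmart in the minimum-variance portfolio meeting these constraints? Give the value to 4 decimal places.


0.2311

x=Σ⁻¹μ = [0.1966  1.0460  4.5589  2.6371  1.0511  1.3527  0.4573]
y=Σ⁻¹𝟙 = [14.5978  12.6704  27.3215  30.1261  16.4067  15.2387  11.8309]
a=μᵀx=1.334739  b=𝟙ᵀx=11.299741  c=𝟙ᵀy=128.192098  D=ac−b²=43.418919
λ₁=(c·0.161−b)/D = (128.192098·0.161−11.299741)/43.418919 = 0.215095
λ₂=(a−b·0.161)/D = (1.334739−11.299741·0.161)/43.418919 = -0.011159
w* = 0.215095·x + -0.011159·y:
  w_0 = 0.215095·0.1966 + -0.011159·14.5978 = -0.1206  (Alcoa)
  w_1 = 0.215095·1.0460 + -0.011159·12.6704 = 0.0836  (Visa)
  w_2 = 0.215095·4.5589 + -0.011159·27.3215 = 0.6757  (Raytheon)
  w_3 = 0.215095·2.6371 + -0.011159·30.1261 = 0.2311  (Walmart)
  w_4 = 0.215095·1.0511 + -0.011159·16.4067 = 0.0430  (Disney)
  w_5 = 0.215095·1.3527 + -0.011159·15.2387 = 0.1209  (Xerox)
  w_6 = 0.215095·0.4573 + -0.011159·11.8309 = -0.0337  (Oracle)
Σw_i=1.0000  μᵀw=0.1610
σ²=wᵀΣw=λ₁·μ_p+λ₂ = 0.215095·0.161 + -0.011159 = 0.023471 ≈ 0.0235


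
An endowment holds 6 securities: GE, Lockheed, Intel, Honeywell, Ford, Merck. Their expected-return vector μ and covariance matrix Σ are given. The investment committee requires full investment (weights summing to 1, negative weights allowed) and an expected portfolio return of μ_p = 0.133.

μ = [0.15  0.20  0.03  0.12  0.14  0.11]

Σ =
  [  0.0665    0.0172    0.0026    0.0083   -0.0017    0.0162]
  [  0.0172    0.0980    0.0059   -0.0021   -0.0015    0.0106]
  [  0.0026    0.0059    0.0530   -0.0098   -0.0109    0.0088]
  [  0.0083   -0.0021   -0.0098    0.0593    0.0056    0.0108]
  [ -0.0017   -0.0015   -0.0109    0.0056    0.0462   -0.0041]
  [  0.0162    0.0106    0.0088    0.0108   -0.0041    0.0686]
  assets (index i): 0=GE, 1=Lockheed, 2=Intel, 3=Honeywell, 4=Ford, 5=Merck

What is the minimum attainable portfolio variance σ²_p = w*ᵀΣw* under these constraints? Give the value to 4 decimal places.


0.0132

u=Σ⁻¹μ = [1.4571  1.7156  1.1468  1.6161  3.2843  0.7891]
v=Σ⁻¹𝟙 = [9.1556  7.0743  24.9242  16.1136  26.7767  7.1883]
a=μᵀu=1.336621  b=𝟙ᵀu=10.009008  c=𝟙ᵀv=91.232669  D=ac−b²=21.763286
λ₁=(c·0.133−b)/D = (91.232669·0.133−10.009008)/21.763286 = 0.097639
λ₂=(a−b·0.133)/D = (1.336621−10.009008·0.133)/21.763286 = 0.000249
w* = 0.097639·u + 0.000249·v:
  w_0 = 0.097639·1.4571 + 0.000249·9.1556 = 0.1446  (GE)
  w_1 = 0.097639·1.7156 + 0.000249·7.0743 = 0.1693  (Lockheed)
  w_2 = 0.097639·1.1468 + 0.000249·24.9242 = 0.1182  (Intel)
  w_3 = 0.097639·1.6161 + 0.000249·16.1136 = 0.1618  (Honeywell)
  w_4 = 0.097639·3.2843 + 0.000249·26.7767 = 0.3274  (Ford)
  w_5 = 0.097639·0.7891 + 0.000249·7.1883 = 0.0788  (Merck)
Σw_i=1.0000  μᵀw=0.1330
σ²=wᵀΣw=λ₁·μ_p+λ₂ = 0.097639·0.133 + 0.000249 = 0.013235 ≈ 0.0132


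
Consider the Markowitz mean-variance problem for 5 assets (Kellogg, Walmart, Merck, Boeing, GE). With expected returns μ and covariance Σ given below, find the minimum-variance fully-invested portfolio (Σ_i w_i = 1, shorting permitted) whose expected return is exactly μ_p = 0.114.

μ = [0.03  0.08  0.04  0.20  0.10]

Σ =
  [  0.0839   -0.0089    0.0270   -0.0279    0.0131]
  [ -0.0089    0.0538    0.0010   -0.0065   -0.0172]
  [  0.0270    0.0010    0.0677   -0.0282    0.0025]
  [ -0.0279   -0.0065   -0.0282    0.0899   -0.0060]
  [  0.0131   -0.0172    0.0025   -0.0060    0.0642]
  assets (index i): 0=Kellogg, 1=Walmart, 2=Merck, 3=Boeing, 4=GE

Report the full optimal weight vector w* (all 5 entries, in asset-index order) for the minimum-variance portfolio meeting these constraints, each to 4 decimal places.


u=Σ⁻¹μ = [0.9113  2.7695  1.4871  3.3322  2.3672]
v=Σ⁻¹𝟙 = [14.0848  30.8117  18.2607  24.9573  22.5785]
a=μᵀu=1.211539  b=𝟙ᵀu=10.867227  c=𝟙ᵀv=110.693053  D=ac−b²=16.012333
λ₁=(c·0.114−b)/D = (110.693053·0.114−10.867227)/16.012333 = 0.109402
λ₂=(a−b·0.114)/D = (1.211539−10.867227·0.114)/16.012333 = -0.001706
w* = 0.109402·u + -0.001706·v:
  w_0 = 0.109402·0.9113 + -0.001706·14.0848 = 0.0757  (Kellogg)
  w_1 = 0.109402·2.7695 + -0.001706·30.8117 = 0.2504  (Walmart)
  w_2 = 0.109402·1.4871 + -0.001706·18.2607 = 0.1315  (Merck)
  w_3 = 0.109402·3.3322 + -0.001706·24.9573 = 0.3220  (Boeing)
  w_4 = 0.109402·2.3672 + -0.001706·22.5785 = 0.2204  (GE)
Σw_i=1.0000  μᵀw=0.1140
σ²=wᵀΣw=λ₁·μ_p+λ₂ = 0.109402·0.114 + -0.001706 = 0.010765 ≈ 0.0108

0.0757  0.2504  0.1315  0.3220  0.2204


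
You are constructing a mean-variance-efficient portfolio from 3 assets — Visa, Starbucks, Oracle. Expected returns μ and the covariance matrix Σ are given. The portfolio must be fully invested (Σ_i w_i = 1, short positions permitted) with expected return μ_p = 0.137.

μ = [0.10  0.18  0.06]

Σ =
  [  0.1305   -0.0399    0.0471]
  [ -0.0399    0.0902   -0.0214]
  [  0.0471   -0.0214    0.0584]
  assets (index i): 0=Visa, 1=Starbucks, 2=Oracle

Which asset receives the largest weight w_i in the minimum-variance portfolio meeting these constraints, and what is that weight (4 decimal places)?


Starbucks (0.5581)

x=Σ⁻¹μ = [1.2416  2.7939  1.0498]
y=Σ⁻¹𝟙 = [6.5956  18.4046  18.5480]
a=μᵀx=0.690043  b=𝟙ᵀx=5.085270  c=𝟙ᵀy=43.548231  D=ac−b²=4.190174
λ₁=(c·0.137−b)/D = (43.548231·0.137−5.085270)/4.190174 = 0.210215
λ₂=(a−b·0.137)/D = (0.690043−5.085270·0.137)/4.190174 = -0.001584
w* = 0.210215·x + -0.001584·y:
  w_0 = 0.210215·1.2416 + -0.001584·6.5956 = 0.2506  (Visa)
  w_1 = 0.210215·2.7939 + -0.001584·18.4046 = 0.5581  (Starbucks)
  w_2 = 0.210215·1.0498 + -0.001584·18.5480 = 0.1913  (Oracle)
Σw_i=1.0000  μᵀw=0.1370
σ²=wᵀΣw=λ₁·μ_p+λ₂ = 0.210215·0.137 + -0.001584 = 0.027215 ≈ 0.0272


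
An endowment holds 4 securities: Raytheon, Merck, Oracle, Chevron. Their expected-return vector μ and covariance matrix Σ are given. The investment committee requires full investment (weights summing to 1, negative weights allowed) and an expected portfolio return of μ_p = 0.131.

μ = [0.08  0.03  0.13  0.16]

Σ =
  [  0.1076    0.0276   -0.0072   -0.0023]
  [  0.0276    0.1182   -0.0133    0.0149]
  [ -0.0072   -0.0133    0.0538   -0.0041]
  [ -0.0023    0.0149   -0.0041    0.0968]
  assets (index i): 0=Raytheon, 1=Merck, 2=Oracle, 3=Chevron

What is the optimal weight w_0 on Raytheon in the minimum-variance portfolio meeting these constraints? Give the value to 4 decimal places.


0.1670

g=Σ⁻¹μ = [0.9323  0.1172  2.7051  1.7716]
h=Σ⁻¹𝟙 = [9.0769  7.5654  22.4598  10.3330]
a=μᵀg=0.713218  b=𝟙ᵀg=5.526175  c=𝟙ᵀh=49.435148  D=ac−b²=4.719405
λ₁=(c·0.131−b)/D = (49.435148·0.131−5.526175)/4.719405 = 0.201260
λ₂=(a−b·0.131)/D = (0.713218−5.526175·0.131)/4.719405 = -0.002270
w* = 0.201260·g + -0.002270·h:
  w_0 = 0.201260·0.9323 + -0.002270·9.0769 = 0.1670  (Raytheon)
  w_1 = 0.201260·0.1172 + -0.002270·7.5654 = 0.0064  (Merck)
  w_2 = 0.201260·2.7051 + -0.002270·22.4598 = 0.4935  (Oracle)
  w_3 = 0.201260·1.7716 + -0.002270·10.3330 = 0.3331  (Chevron)
Σw_i=1.0000  μᵀw=0.1310
σ²=wᵀΣw=λ₁·μ_p+λ₂ = 0.201260·0.131 + -0.002270 = 0.024095 ≈ 0.0241


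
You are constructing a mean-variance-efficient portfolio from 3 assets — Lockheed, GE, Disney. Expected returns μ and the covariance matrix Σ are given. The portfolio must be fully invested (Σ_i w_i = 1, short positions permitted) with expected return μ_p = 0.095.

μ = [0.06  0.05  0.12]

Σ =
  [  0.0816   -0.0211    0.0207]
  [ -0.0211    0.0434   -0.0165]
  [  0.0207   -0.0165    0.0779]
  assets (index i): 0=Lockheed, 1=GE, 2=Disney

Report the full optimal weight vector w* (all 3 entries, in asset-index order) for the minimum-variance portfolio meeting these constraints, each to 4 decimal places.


u=Σ⁻¹μ = [0.8641  2.2518  1.7878]
v=Σ⁻¹𝟙 = [17.9728  37.8958  16.0878]
a=μᵀu=0.378971  b=𝟙ᵀu=4.903698  c=𝟙ᵀv=71.956417  D=ac−b²=3.223173
λ₁=(c·0.095−b)/D = (71.956417·0.095−4.903698)/3.223173 = 0.599460
λ₂=(a−b·0.095)/D = (0.378971−4.903698·0.095)/3.223173 = -0.026955
w* = 0.599460·u + -0.026955·v:
  w_0 = 0.599460·0.8641 + -0.026955·17.9728 = 0.0335  (Lockheed)
  w_1 = 0.599460·2.2518 + -0.026955·37.8958 = 0.3284  (GE)
  w_2 = 0.599460·1.7878 + -0.026955·16.0878 = 0.6381  (Disney)
Σw_i=1.0000  μᵀw=0.0950
σ²=wᵀΣw=λ₁·μ_p+λ₂ = 0.599460·0.095 + -0.026955 = 0.029994 ≈ 0.0300

0.0335  0.3284  0.6381


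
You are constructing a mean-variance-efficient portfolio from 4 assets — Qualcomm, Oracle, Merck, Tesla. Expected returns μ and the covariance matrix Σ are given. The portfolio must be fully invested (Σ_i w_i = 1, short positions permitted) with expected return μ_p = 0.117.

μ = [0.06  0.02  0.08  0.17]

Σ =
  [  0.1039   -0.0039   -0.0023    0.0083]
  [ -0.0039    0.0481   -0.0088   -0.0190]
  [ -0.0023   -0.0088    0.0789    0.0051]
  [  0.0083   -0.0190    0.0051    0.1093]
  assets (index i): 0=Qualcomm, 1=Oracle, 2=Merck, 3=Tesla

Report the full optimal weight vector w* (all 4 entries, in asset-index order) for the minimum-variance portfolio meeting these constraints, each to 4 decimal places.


p=Σ⁻¹μ = [0.5152  1.3229  1.0669  1.6964]
q=Σ⁻¹𝟙 = [10.0510  29.4801  15.4285  12.7906]
a=μᵀp=0.431108  b=𝟙ᵀp=4.601343  c=𝟙ᵀq=67.750151  D=ac−b²=8.035257
λ₁=(c·0.117−b)/D = (67.750151·0.117−4.601343)/8.035257 = 0.413854
λ₂=(a−b·0.117)/D = (0.431108−4.601343·0.117)/8.035257 = -0.013347
w* = 0.413854·p + -0.013347·q:
  w_0 = 0.413854·0.5152 + -0.013347·10.0510 = 0.0791  (Qualcomm)
  w_1 = 0.413854·1.3229 + -0.013347·29.4801 = 0.1540  (Oracle)
  w_2 = 0.413854·1.0669 + -0.013347·15.4285 = 0.2356  (Merck)
  w_3 = 0.413854·1.6964 + -0.013347·12.7906 = 0.5313  (Tesla)
Σw_i=1.0000  μᵀw=0.1170
σ²=wᵀΣw=λ₁·μ_p+λ₂ = 0.413854·0.117 + -0.013347 = 0.035074 ≈ 0.0351

0.0791  0.1540  0.2356  0.5313


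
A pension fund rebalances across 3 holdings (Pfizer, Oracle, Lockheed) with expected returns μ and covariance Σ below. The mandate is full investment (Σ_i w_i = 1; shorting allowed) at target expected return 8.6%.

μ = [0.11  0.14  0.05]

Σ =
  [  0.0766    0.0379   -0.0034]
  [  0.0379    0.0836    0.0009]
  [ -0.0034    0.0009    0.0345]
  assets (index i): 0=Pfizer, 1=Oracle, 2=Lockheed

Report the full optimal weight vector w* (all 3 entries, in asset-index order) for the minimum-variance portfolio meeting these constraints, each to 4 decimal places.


u=Σ⁻¹μ = [0.8794  1.2598  1.5031]
v=Σ⁻¹𝟙 = [11.1169  6.5999  29.9089]
a=μᵀu=0.348260  b=𝟙ᵀu=3.642290  c=𝟙ᵀv=47.625708  D=ac−b²=3.319849
λ₁=(c·0.086−b)/D = (47.625708·0.086−3.642290)/3.319849 = 0.136609
λ₂=(a−b·0.086)/D = (0.348260−3.642290·0.086)/3.319849 = 0.010550
w* = 0.136609·u + 0.010550·v:
  w_0 = 0.136609·0.8794 + 0.010550·11.1169 = 0.2374  (Pfizer)
  w_1 = 0.136609·1.2598 + 0.010550·6.5999 = 0.2417  (Oracle)
  w_2 = 0.136609·1.5031 + 0.010550·29.9089 = 0.5209  (Lockheed)
Σw_i=1.0000  μᵀw=0.0860
σ²=wᵀΣw=λ₁·μ_p+λ₂ = 0.136609·0.086 + 0.010550 = 0.022298 ≈ 0.0223

0.2374  0.2417  0.5209


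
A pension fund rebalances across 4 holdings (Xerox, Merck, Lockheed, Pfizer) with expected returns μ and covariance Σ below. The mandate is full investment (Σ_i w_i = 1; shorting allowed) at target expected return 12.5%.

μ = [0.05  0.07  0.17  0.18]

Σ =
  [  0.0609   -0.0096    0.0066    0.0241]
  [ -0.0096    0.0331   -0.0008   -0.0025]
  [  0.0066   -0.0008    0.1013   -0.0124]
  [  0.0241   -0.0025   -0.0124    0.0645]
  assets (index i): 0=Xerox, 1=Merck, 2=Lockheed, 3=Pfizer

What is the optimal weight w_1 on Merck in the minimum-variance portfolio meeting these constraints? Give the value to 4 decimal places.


g=Σ⁻¹μ = [-0.4115  2.3076  2.1451  3.4463]
h=Σ⁻¹𝟙 = [15.7638  36.0302  10.7294  13.0731]
a=μᵀg=1.125949  b=𝟙ᵀg=7.487453  c=𝟙ᵀh=75.596431  D=ac−b²=29.055779
λ₁=(c·0.125−b)/D = (75.596431·0.125−7.487453)/29.055779 = 0.067529
λ₂=(a−b·0.125)/D = (1.125949−7.487453·0.125)/29.055779 = 0.006540
w* = 0.067529·g + 0.006540·h:
  w_0 = 0.067529·-0.4115 + 0.006540·15.7638 = 0.0753  (Xerox)
  w_1 = 0.067529·2.3076 + 0.006540·36.0302 = 0.3915  (Merck)
  w_2 = 0.067529·2.1451 + 0.006540·10.7294 = 0.2150  (Lockheed)
  w_3 = 0.067529·3.4463 + 0.006540·13.0731 = 0.3182  (Pfizer)
Σw_i=1.0000  μᵀw=0.1250
σ²=wᵀΣw=λ₁·μ_p+λ₂ = 0.067529·0.125 + 0.006540 = 0.014981 ≈ 0.0150

0.3915


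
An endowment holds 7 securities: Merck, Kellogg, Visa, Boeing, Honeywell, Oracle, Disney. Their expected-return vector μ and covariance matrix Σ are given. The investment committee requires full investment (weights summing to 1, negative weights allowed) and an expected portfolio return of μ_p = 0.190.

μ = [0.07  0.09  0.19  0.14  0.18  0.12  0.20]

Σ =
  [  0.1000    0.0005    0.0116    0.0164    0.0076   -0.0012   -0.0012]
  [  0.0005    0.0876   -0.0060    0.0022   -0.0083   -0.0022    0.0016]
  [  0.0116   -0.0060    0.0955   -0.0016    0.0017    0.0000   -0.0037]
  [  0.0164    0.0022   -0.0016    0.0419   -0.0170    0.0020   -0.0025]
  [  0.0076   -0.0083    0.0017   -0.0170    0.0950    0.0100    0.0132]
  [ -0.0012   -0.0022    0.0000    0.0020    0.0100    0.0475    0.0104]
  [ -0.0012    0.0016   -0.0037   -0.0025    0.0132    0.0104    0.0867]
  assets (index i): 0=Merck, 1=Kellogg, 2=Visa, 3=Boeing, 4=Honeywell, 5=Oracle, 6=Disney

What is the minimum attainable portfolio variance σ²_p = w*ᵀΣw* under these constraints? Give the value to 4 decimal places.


0.0209

p=Σ⁻¹μ = [-0.4540  1.2960  2.2359  4.5557  2.3939  1.4488  1.9651]
q=Σ⁻¹𝟙 = [3.4058  12.9825  11.4344  27.4061  13.2049  15.9008  8.7020]
a=μᵀp=2.145284  b=𝟙ᵀp=13.441595  c=𝟙ᵀq=93.036450  D=ac−b²=18.913168
λ₁=(c·0.190−b)/D = (93.036450·0.190−13.441595)/18.913168 = 0.223936
λ₂=(a−b·0.190)/D = (2.145284−13.441595·0.190)/18.913168 = -0.021605
w* = 0.223936·p + -0.021605·q:
  w_0 = 0.223936·-0.4540 + -0.021605·3.4058 = -0.1752  (Merck)
  w_1 = 0.223936·1.2960 + -0.021605·12.9825 = 0.0097  (Kellogg)
  w_2 = 0.223936·2.2359 + -0.021605·11.4344 = 0.2537  (Visa)
  w_3 = 0.223936·4.5557 + -0.021605·27.4061 = 0.4281  (Boeing)
  w_4 = 0.223936·2.3939 + -0.021605·13.2049 = 0.2508  (Honeywell)
  w_5 = 0.223936·1.4488 + -0.021605·15.9008 = -0.0191  (Oracle)
  w_6 = 0.223936·1.9651 + -0.021605·8.7020 = 0.2521  (Disney)
Σw_i=1.0000  μᵀw=0.1900
σ²=wᵀΣw=λ₁·μ_p+λ₂ = 0.223936·0.190 + -0.021605 = 0.020943 ≈ 0.0209


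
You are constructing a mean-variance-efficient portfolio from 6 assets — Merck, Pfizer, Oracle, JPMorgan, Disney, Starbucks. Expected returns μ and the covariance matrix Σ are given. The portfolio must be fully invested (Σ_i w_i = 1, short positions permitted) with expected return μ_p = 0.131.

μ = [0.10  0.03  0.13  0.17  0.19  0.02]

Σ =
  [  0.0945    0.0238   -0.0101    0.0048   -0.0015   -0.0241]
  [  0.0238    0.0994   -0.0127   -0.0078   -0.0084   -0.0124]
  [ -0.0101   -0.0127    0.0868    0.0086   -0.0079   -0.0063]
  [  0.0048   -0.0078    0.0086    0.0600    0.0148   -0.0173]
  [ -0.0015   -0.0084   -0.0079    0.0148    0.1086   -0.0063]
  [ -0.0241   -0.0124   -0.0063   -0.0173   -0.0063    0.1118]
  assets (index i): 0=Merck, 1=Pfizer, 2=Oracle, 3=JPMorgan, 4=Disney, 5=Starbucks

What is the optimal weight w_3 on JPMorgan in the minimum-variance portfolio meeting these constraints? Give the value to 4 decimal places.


u=Σ⁻¹μ = [1.2490  0.6974  1.7314  2.4809  1.6725  1.1012]
v=Σ⁻¹𝟙 = [12.5176  13.4307  15.3668  17.7006  10.1295  17.3083]
a=μᵀu=1.132440  b=𝟙ᵀu=8.932242  c=𝟙ᵀv=86.453505  D=ac−b²=18.118483
λ₁=(c·0.131−b)/D = (86.453505·0.131−8.932242)/18.118483 = 0.132084
λ₂=(a−b·0.131)/D = (1.132440−8.932242·0.131)/18.118483 = -0.002080
w* = 0.132084·u + -0.002080·v:
  w_0 = 0.132084·1.2490 + -0.002080·12.5176 = 0.1389  (Merck)
  w_1 = 0.132084·0.6974 + -0.002080·13.4307 = 0.0642  (Pfizer)
  w_2 = 0.132084·1.7314 + -0.002080·15.3668 = 0.1967  (Oracle)
  w_3 = 0.132084·2.4809 + -0.002080·17.7006 = 0.2909  (JPMorgan)
  w_4 = 0.132084·1.6725 + -0.002080·10.1295 = 0.1998  (Disney)
  w_5 = 0.132084·1.1012 + -0.002080·17.3083 = 0.1094  (Starbucks)
Σw_i=1.0000  μᵀw=0.1310
σ²=wᵀΣw=λ₁·μ_p+λ₂ = 0.132084·0.131 + -0.002080 = 0.015223 ≈ 0.0152

0.2909


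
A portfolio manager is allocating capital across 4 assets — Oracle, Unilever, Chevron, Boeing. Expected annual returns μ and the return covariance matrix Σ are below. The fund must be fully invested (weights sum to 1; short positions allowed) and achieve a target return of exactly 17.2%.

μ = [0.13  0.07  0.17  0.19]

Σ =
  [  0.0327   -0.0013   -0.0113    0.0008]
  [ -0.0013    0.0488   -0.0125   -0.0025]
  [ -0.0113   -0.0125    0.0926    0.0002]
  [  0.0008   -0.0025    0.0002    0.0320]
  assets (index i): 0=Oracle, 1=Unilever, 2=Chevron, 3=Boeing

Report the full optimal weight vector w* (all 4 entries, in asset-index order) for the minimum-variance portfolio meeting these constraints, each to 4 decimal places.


0.2601  -0.0110  0.1859  0.5650

x=Σ⁻¹μ = [4.8878  2.5809  2.7678  5.9996]
y=Σ⁻¹𝟙 = [37.5005  28.0398  19.0905  32.3838]
a=μᵀx=2.426531  b=𝟙ᵀx=16.236146  c=𝟙ᵀy=117.014520  D=ac−b²=20.326912
λ₁=(c·0.172−b)/D = (117.014520·0.172−16.236146)/20.326912 = 0.191389
λ₂=(a−b·0.172)/D = (2.426531−16.236146·0.172)/20.326912 = -0.018010
w* = 0.191389·x + -0.018010·y:
  w_0 = 0.191389·4.8878 + -0.018010·37.5005 = 0.2601  (Oracle)
  w_1 = 0.191389·2.5809 + -0.018010·28.0398 = -0.0110  (Unilever)
  w_2 = 0.191389·2.7678 + -0.018010·19.0905 = 0.1859  (Chevron)
  w_3 = 0.191389·5.9996 + -0.018010·32.3838 = 0.5650  (Boeing)
Σw_i=1.0000  μᵀw=0.1720
σ²=wᵀΣw=λ₁·μ_p+λ₂ = 0.191389·0.172 + -0.018010 = 0.014909 ≈ 0.0149


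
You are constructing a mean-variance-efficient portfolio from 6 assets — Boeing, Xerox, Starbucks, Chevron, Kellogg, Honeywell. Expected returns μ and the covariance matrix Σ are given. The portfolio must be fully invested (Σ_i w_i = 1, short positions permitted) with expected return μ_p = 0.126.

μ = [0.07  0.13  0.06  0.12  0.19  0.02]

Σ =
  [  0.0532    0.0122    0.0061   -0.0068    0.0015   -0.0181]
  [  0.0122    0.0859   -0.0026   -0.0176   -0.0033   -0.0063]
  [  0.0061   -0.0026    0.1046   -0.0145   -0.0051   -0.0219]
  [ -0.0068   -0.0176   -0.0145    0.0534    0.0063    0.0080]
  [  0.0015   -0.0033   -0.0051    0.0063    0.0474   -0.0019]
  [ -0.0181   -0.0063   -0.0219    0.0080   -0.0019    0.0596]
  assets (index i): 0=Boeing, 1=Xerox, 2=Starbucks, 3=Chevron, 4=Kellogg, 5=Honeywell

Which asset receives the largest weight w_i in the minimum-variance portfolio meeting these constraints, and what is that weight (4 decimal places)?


Kellogg (0.3248)

x=Σ⁻¹μ = [1.3240  2.1969  1.3972  2.8715  3.9372  1.2234]
y=Σ⁻¹𝟙 = [25.8528  16.9211  19.5395  25.7627  21.3706  30.8214]
a=μᵀx=1.579228  b=𝟙ᵀx=12.950171  c=𝟙ᵀy=140.268068  D=ac−b²=53.808309
λ₁=(c·0.126−b)/D = (140.268068·0.126−12.950171)/53.808309 = 0.087786
λ₂=(a−b·0.126)/D = (1.579228−12.950171·0.126)/53.808309 = -0.000976
w* = 0.087786·x + -0.000976·y:
  w_0 = 0.087786·1.3240 + -0.000976·25.8528 = 0.0910  (Boeing)
  w_1 = 0.087786·2.1969 + -0.000976·16.9211 = 0.1764  (Xerox)
  w_2 = 0.087786·1.3972 + -0.000976·19.5395 = 0.1036  (Starbucks)
  w_3 = 0.087786·2.8715 + -0.000976·25.7627 = 0.2269  (Chevron)
  w_4 = 0.087786·3.9372 + -0.000976·21.3706 = 0.3248  (Kellogg)
  w_5 = 0.087786·1.2234 + -0.000976·30.8214 = 0.0773  (Honeywell)
Σw_i=1.0000  μᵀw=0.1260
σ²=wᵀΣw=λ₁·μ_p+λ₂ = 0.087786·0.126 + -0.000976 = 0.010085 ≈ 0.0101


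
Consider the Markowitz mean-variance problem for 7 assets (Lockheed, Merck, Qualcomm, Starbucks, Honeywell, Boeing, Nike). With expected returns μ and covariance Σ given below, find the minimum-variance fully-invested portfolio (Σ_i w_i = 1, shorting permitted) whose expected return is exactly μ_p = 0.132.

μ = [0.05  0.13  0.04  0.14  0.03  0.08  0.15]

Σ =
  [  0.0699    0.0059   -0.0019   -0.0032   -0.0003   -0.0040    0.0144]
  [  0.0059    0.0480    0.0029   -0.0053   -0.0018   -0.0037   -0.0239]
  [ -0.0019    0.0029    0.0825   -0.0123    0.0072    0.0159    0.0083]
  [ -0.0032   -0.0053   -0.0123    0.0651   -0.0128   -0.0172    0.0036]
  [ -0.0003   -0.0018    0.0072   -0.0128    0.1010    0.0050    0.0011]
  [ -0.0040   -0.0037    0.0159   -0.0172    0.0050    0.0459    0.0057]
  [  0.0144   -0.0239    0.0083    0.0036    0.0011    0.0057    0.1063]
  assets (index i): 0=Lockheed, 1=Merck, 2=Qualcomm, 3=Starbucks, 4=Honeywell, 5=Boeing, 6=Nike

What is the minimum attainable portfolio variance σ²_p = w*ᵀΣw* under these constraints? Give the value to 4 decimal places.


0.0115

x=Σ⁻¹μ = [0.2513  4.3341  -0.0148  3.3244  0.6243  3.0399  2.0706]
y=Σ⁻¹𝟙 = [12.8603  30.4912  7.6143  29.9279  12.0647  31.2481  11.1122]
a=μᵀx=1.613343  b=𝟙ᵀx=13.629955  c=𝟙ᵀy=135.318585  D=ac−b²=32.539574
λ₁=(c·0.132−b)/D = (135.318585·0.132−13.629955)/32.539574 = 0.130060
λ₂=(a−b·0.132)/D = (1.613343−13.629955·0.132)/32.539574 = -0.005710
w* = 0.130060·x + -0.005710·y:
  w_0 = 0.130060·0.2513 + -0.005710·12.8603 = -0.0407  (Lockheed)
  w_1 = 0.130060·4.3341 + -0.005710·30.4912 = 0.3896  (Merck)
  w_2 = 0.130060·-0.0148 + -0.005710·7.6143 = -0.0454  (Qualcomm)
  w_3 = 0.130060·3.3244 + -0.005710·29.9279 = 0.2615  (Starbucks)
  w_4 = 0.130060·0.6243 + -0.005710·12.0647 = 0.0123  (Honeywell)
  w_5 = 0.130060·3.0399 + -0.005710·31.2481 = 0.2169  (Boeing)
  w_6 = 0.130060·2.0706 + -0.005710·11.1122 = 0.2059  (Nike)
Σw_i=1.0000  μᵀw=0.1320
σ²=wᵀΣw=λ₁·μ_p+λ₂ = 0.130060·0.132 + -0.005710 = 0.011458 ≈ 0.0115
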